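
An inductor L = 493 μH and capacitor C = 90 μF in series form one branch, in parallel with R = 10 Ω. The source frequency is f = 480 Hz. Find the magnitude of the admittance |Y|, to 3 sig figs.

ω = 2πf = 3016 rad/s
X_L = ωL = 1.49 Ω
X_C = 1/(ωC) = 3.68 Ω
Branch 1: Z₁ = R = 10.0 Ω
Branch 2 (series LC): Z₂ = j(X_L − X_C) = −j2.20 Ω
Parallel: Z = Z₁Z₂/(Z₁+Z₂), |Z| = 2.15 Ω, ∠Z = -77.6°
|Y| = 1/|Z| = 466 mS

466 mS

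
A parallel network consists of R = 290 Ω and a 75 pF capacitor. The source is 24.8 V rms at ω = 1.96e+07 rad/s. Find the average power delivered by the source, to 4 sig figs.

2.121 W

X_C = 1/(ωC) = 680.3 Ω
Parallel: admittances add. Y = 1/R + jωC
Y = (0.003448 + j0.001470) S
|Y| = 0.003749 S → |Z| = 1/|Y| = 266.8 Ω, ∠Z = −∠Y = -23.09°
I = V/|Z| = 92.96 mA
P = VI cos φ = 24.8 × 0.09296 × cos(-23.09°) = 2.121 W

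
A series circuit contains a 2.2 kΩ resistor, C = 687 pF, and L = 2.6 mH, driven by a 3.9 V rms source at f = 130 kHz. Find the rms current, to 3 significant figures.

ω = 2πf = 816800 rad/s
X_L = ωL = 2120 Ω
X_C = 1/(ωC) = 1780 Ω
Net reactance X = X_L − X_C = 342 Ω
Z = 2200 + j342 Ω
|Z| = √(2200² + 342²) = 2230 Ω
I = V/|Z| = 3.9/2230 = 1.75 mA

1.75 mA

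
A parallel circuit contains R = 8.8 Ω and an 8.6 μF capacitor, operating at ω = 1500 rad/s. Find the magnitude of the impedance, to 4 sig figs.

X_C = 1/(ωC) = 77.52 Ω
Parallel: admittances add. Y = 1/R + jωC
Y = (0.1136 + j0.01290) S
|Y| = 0.1144 S → |Z| = 1/|Y| = 8.744 Ω, ∠Z = −∠Y = -6.476°

8.744 Ω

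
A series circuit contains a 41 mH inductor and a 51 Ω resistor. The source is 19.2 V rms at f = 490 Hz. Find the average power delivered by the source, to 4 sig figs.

ω = 2πf = 3079 rad/s
X_L = ωL = 126.2 Ω
Z = 51.00 + j126.2 Ω
|Z| = √(51.00² + 126.2²) = 136.1 Ω
∠Z = arctan(126.2/51.00) = 68.00°
I = V/|Z| = 141.0 mA
P = VI cos φ = 19.2 × 0.1410 × cos(68.00°) = 1.014 W

1.014 W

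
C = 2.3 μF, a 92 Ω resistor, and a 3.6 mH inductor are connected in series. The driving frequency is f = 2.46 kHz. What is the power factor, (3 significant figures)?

ω = 2πf = 15460 rad/s
X_L = ωL = 55.6 Ω
X_C = 1/(ωC) = 28.1 Ω
Net reactance X = X_L − X_C = 27.5 Ω
Z = 92.0 + j27.5 Ω
|Z| = √(92.0² + 27.5²) = 96.0 Ω
∠Z = arctan(27.5/92.0) = 16.7°
cos φ = cos(16.7°) = 0.958

0.958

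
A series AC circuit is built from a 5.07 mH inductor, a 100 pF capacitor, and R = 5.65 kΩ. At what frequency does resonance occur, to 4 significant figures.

ω₀ = 1/√(LC) = 1/√(0.00507 × 1e-10) = 1.404e+06 rad/s
f₀ = ω₀/(2π) = 223.5 kHz

223.5 kHz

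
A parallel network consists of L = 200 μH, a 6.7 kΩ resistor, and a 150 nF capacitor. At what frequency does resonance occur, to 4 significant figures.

ω₀ = 1/√(LC) = 1/√(0.0002 × 1.5e-07) = 182600 rad/s
f₀ = ω₀/(2π) = 29.06 kHz

29.06 kHz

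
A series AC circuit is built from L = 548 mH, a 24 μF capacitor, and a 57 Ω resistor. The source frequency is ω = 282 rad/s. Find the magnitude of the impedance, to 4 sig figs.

X_L = ωL = 154.5 Ω
X_C = 1/(ωC) = 147.8 Ω
Net reactance X = X_L − X_C = 6.782 Ω
Z = 57.00 + j6.782 Ω
|Z| = √(57.00² + 6.782²) = 57.40 Ω

57.40 Ω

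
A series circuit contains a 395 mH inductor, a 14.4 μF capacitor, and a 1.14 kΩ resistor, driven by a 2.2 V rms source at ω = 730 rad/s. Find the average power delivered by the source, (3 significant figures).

X_L = ωL = 288 Ω
X_C = 1/(ωC) = 95.1 Ω
Net reactance X = X_L − X_C = 193 Ω
Z = 1140 + j193 Ω
|Z| = √(1140² + 193²) = 1160 Ω
∠Z = arctan(193/1140) = 9.62°
I = V/|Z| = 1.90 mA
P = VI cos φ = 2.2 × 0.00190 × cos(9.62°) = 4.13 mW

4.13 mW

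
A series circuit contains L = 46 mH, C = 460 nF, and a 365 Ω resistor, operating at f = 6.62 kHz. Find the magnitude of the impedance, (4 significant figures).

1897 Ω

ω = 2πf = 41590 rad/s
X_L = ωL = 1913 Ω
X_C = 1/(ωC) = 52.26 Ω
Net reactance X = X_L − X_C = 1861 Ω
Z = 365.0 + j1861 Ω
|Z| = √(365.0² + 1861²) = 1897 Ω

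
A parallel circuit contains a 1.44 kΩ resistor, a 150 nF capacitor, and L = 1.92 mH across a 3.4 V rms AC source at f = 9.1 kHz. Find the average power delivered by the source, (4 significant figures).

8.028 mW

ω = 2πf = 57180 rad/s
X_L = ωL = 109.8 Ω
X_C = 1/(ωC) = 116.6 Ω
Parallel: admittances add. Y = 1/R + 1/(jωL) + jωC
Y = (0.0006944 − j0.0005326) S
|Y| = 0.0008752 S → |Z| = 1/|Y| = 1143 Ω, ∠Z = −∠Y = 37.49°
I = V/|Z| = 2.976 mA
P = VI cos φ = 3.4 × 0.002976 × cos(37.49°) = 8.028 mW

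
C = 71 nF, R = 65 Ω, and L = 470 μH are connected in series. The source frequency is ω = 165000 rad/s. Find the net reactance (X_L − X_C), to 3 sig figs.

X_L = ωL = 77.5 Ω
X_C = 1/(ωC) = 85.4 Ω
X = 77.5 − 85.4 = -7.81 Ω

-7.81 Ω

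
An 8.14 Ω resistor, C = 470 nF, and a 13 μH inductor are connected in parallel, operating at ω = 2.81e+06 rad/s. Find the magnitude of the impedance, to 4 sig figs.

X_L = ωL = 36.53 Ω
X_C = 1/(ωC) = 0.7572 Ω
Parallel: admittances add. Y = 1/R + 1/(jωL) + jωC
Y = (0.1229 + j1.293) S
|Y| = 1.299 S → |Z| = 1/|Y| = 0.7697 Ω, ∠Z = −∠Y = -84.57°

0.7697 Ω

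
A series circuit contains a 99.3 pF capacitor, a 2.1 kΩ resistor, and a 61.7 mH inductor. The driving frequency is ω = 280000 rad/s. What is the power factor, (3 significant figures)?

X_L = ωL = 17300 Ω
X_C = 1/(ωC) = 36000 Ω
Net reactance X = X_L − X_C = -18700 Ω
Z = 2100 − j18700 Ω
|Z| = √(2100² + 18700²) = 18800 Ω
∠Z = arctan(-18700/2100) = -83.6°
cos φ = cos(-83.6°) = 0.112

0.112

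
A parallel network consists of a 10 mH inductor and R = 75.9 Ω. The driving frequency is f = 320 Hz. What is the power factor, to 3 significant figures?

ω = 2πf = 2011 rad/s
X_L = ωL = 20.1 Ω
Parallel: admittances add. Y = 1/R + 1/(jωL)
Y = (0.0132 − j0.0497) S
|Y| = 0.0515 S → |Z| = 1/|Y| = 19.4 Ω, ∠Z = −∠Y = 75.2°
cos φ = cos(75.2°) = 0.256

0.256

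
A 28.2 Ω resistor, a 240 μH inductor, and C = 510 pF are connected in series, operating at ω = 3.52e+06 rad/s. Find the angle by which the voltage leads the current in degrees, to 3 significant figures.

X_L = ωL = 845 Ω
X_C = 1/(ωC) = 557 Ω
Net reactance X = X_L − X_C = 288 Ω
Z = 28.2 + j288 Ω
|Z| = √(28.2² + 288²) = 289 Ω
∠Z = arctan(288/28.2) = 84.4°

84.4°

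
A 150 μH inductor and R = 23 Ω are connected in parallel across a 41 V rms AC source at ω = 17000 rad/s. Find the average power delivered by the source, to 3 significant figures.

73.1 W

X_L = ωL = 2.55 Ω
Parallel: admittances add. Y = 1/R + 1/(jωL)
Y = (0.0435 − j0.392) S
|Y| = 0.395 S → |Z| = 1/|Y| = 2.53 Ω, ∠Z = −∠Y = 83.7°
I = V/|Z| = 16.2 A
P = VI cos φ = 41 × 16.2 × cos(83.7°) = 73.1 W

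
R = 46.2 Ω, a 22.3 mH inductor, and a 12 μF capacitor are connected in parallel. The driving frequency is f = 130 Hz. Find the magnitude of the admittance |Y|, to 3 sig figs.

50.0 mS

ω = 2πf = 816.8 rad/s
X_L = ωL = 18.2 Ω
X_C = 1/(ωC) = 102 Ω
Parallel: admittances add. Y = 1/R + 1/(jωL) + jωC
Y = (0.0216 − j0.0451) S
|Y| = 0.0500 S → |Z| = 1/|Y| = 20.0 Ω, ∠Z = −∠Y = 64.4°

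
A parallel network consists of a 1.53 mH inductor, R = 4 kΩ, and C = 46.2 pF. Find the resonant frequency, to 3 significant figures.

599 kHz

ω₀ = 1/√(LC) = 1/√(0.00153 × 4.62e-11) = 3.761e+06 rad/s
f₀ = ω₀/(2π) = 599 kHz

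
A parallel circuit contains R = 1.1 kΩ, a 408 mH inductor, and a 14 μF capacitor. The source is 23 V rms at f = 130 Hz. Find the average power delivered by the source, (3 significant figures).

ω = 2πf = 816.8 rad/s
X_L = ωL = 333 Ω
X_C = 1/(ωC) = 87.4 Ω
Parallel: admittances add. Y = 1/R + 1/(jωL) + jωC
Y = (0.000909 + j0.00843) S
|Y| = 0.00848 S → |Z| = 1/|Y| = 118 Ω, ∠Z = −∠Y = -83.8°
I = V/|Z| = 195 mA
P = VI cos φ = 23 × 0.195 × cos(-83.8°) = 481 mW

481 mW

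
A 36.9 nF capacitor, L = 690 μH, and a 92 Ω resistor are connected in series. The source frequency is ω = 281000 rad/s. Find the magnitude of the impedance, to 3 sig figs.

X_L = ωL = 194 Ω
X_C = 1/(ωC) = 96.4 Ω
Net reactance X = X_L − X_C = 97.4 Ω
Z = 92.0 + j97.4 Ω
|Z| = √(92.0² + 97.4²) = 134 Ω

134 Ω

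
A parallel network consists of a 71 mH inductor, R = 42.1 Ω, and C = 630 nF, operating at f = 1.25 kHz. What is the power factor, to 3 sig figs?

ω = 2πf = 7854 rad/s
X_L = ωL = 558 Ω
X_C = 1/(ωC) = 202 Ω
Parallel: admittances add. Y = 1/R + 1/(jωL) + jωC
Y = (0.0238 + j0.00315) S
|Y| = 0.0240 S → |Z| = 1/|Y| = 41.7 Ω, ∠Z = −∠Y = -7.57°
cos φ = cos(-7.57°) = 0.991

0.991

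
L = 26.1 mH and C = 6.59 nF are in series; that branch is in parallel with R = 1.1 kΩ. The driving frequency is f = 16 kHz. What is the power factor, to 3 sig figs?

ω = 2πf = 100500 rad/s
X_L = ωL = 2620 Ω
X_C = 1/(ωC) = 1510 Ω
Branch 1: Z₁ = R = 1100 Ω
Branch 2 (series LC): Z₂ = j(X_L − X_C) = j1110 Ω
Parallel: Z = Z₁Z₂/(Z₁+Z₂), |Z| = 783 Ω, ∠Z = 44.6°
cos φ = cos(44.6°) = 0.712

0.712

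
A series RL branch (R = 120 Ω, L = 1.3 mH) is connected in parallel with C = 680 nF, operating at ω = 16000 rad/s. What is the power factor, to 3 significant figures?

0.649

X_L = ωL = 20.8 Ω
X_C = 1/(ωC) = 91.9 Ω
Branch 1 (R+jX_L): Z₁ = 120 + j20.8 Ω, |Z₁| = 122 Ω
Branch 2 (−jX_C): Z₂ = −j91.9 Ω
Parallel: Z = Z₁Z₂/(Z₁+Z₂), |Z| = 80.2 Ω, ∠Z = -49.5°
cos φ = cos(-49.5°) = 0.649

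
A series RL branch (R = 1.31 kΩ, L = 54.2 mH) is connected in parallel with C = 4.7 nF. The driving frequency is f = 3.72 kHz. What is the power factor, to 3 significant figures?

ω = 2πf = 23370 rad/s
X_L = ωL = 1270 Ω
X_C = 1/(ωC) = 9100 Ω
Branch 1 (R+jX_L): Z₁ = 1310 + j1270 Ω, |Z₁| = 1820 Ω
Branch 2 (−jX_C): Z₂ = −j9100 Ω
Parallel: Z = Z₁Z₂/(Z₁+Z₂), |Z| = 2090 Ω, ∠Z = 34.5°
cos φ = cos(34.5°) = 0.824

0.824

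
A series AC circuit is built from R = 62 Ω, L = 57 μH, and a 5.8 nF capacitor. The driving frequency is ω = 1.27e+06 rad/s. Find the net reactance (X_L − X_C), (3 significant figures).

-63.4 Ω

X_L = ωL = 72.4 Ω
X_C = 1/(ωC) = 136 Ω
X = 72.4 − 136 = -63.4 Ω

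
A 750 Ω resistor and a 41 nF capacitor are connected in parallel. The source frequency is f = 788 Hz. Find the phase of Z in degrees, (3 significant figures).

-8.66°

ω = 2πf = 4951 rad/s
X_C = 1/(ωC) = 4930 Ω
Parallel: admittances add. Y = 1/R + jωC
Y = (0.00133 + j0.000203) S
|Y| = 0.00135 S → |Z| = 1/|Y| = 741 Ω, ∠Z = −∠Y = -8.66°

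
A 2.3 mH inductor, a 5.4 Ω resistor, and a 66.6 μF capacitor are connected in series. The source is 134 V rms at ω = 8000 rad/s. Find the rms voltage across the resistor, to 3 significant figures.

41.6 V

X_L = ωL = 18.4 Ω
X_C = 1/(ωC) = 1.88 Ω
Net reactance X = X_L − X_C = 16.5 Ω
Z = 5.40 + j16.5 Ω
|Z| = √(5.40² + 16.5²) = 17.4 Ω
I = V/|Z| = 7.71 A
V_R = I·|Z_R| = 7.71 × 5.40 = 41.6 V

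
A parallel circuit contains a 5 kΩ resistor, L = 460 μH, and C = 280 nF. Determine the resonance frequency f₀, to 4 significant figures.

ω₀ = 1/√(LC) = 1/√(0.00046 × 2.8e-07) = 88110 rad/s
f₀ = ω₀/(2π) = 14.02 kHz

14.02 kHz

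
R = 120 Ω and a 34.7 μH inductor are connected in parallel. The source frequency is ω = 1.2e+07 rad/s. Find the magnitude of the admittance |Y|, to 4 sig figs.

X_L = ωL = 416.4 Ω
Parallel: admittances add. Y = 1/R + 1/(jωL)
Y = (0.008333 − j0.002402) S
|Y| = 0.008672 S → |Z| = 1/|Y| = 115.3 Ω, ∠Z = −∠Y = 16.08°

8.672 mS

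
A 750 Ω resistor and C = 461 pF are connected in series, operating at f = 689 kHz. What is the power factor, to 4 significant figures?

ω = 2πf = 4.329e+06 rad/s
X_C = 1/(ωC) = 501.1 Ω
Z = 750.0 − j501.1 Ω
|Z| = √(750.0² + 501.1²) = 902.0 Ω
∠Z = arctan(-501.1/750.0) = -33.75°
cos φ = cos(-33.75°) = 0.8315

0.8315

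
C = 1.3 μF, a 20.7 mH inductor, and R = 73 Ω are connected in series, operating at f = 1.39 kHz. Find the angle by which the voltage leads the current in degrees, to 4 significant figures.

51.78°

ω = 2πf = 8734 rad/s
X_L = ωL = 180.8 Ω
X_C = 1/(ωC) = 88.08 Ω
Net reactance X = X_L − X_C = 92.71 Ω
Z = 73.00 + j92.71 Ω
|Z| = √(73.00² + 92.71²) = 118.0 Ω
∠Z = arctan(92.71/73.00) = 51.78°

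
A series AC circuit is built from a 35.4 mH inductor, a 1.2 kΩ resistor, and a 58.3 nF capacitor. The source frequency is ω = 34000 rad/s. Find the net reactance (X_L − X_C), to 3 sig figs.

699 Ω

X_L = ωL = 1200 Ω
X_C = 1/(ωC) = 504 Ω
X = 1200 − 504 = 699 Ω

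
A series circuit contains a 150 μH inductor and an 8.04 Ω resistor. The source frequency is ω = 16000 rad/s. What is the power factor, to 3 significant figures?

X_L = ωL = 2.40 Ω
Z = 8.04 + j2.40 Ω
|Z| = √(8.04² + 2.40²) = 8.39 Ω
∠Z = arctan(2.40/8.04) = 16.6°
cos φ = cos(16.6°) = 0.958

0.958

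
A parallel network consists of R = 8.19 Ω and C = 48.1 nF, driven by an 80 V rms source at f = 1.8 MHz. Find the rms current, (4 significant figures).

ω = 2πf = 1.131e+07 rad/s
X_C = 1/(ωC) = 1.838 Ω
Parallel: admittances add. Y = 1/R + jωC
Y = (0.1221 + j0.5440) S
|Y| = 0.5575 S → |Z| = 1/|Y| = 1.794 Ω, ∠Z = −∠Y = -77.35°
I = V/|Z| = 80/1.794 = 44.60 A

44.60 A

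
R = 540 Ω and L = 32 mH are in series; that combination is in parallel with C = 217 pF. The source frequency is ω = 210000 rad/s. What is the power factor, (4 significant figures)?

X_L = ωL = 6720 Ω
X_C = 1/(ωC) = 21940 Ω
Branch 1 (R+jX_L): Z₁ = 540.0 + j6720 Ω, |Z₁| = 6742 Ω
Branch 2 (−jX_C): Z₂ = −j21940 Ω
Parallel: Z = Z₁Z₂/(Z₁+Z₂), |Z| = 9711 Ω, ∠Z = 83.37°
cos φ = cos(83.37°) = 0.1154

0.1154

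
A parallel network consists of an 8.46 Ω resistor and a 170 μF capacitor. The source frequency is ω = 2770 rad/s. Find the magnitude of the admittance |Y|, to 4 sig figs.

485.5 mS

X_C = 1/(ωC) = 2.124 Ω
Parallel: admittances add. Y = 1/R + jωC
Y = (0.1182 + j0.4709) S
|Y| = 0.4855 S → |Z| = 1/|Y| = 2.060 Ω, ∠Z = −∠Y = -75.91°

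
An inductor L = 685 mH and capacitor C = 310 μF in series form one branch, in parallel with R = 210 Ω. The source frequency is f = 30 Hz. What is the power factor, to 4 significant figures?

ω = 2πf = 188.5 rad/s
X_L = ωL = 129.1 Ω
X_C = 1/(ωC) = 17.11 Ω
Branch 1: Z₁ = R = 210.0 Ω
Branch 2 (series LC): Z₂ = j(X_L − X_C) = j112.0 Ω
Parallel: Z = Z₁Z₂/(Z₁+Z₂), |Z| = 98.83 Ω, ∠Z = 61.93°
cos φ = cos(61.93°) = 0.4706

0.4706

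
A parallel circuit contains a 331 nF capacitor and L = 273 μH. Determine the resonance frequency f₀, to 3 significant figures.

ω₀ = 1/√(LC) = 1/√(0.000273 × 3.31e-07) = 105200 rad/s
f₀ = ω₀/(2π) = 16.7 kHz

16.7 kHz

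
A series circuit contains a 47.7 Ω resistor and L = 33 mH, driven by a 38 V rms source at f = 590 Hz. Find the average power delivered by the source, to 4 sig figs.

ω = 2πf = 3707 rad/s
X_L = ωL = 122.3 Ω
Z = 47.70 + j122.3 Ω
|Z| = √(47.70² + 122.3²) = 131.3 Ω
∠Z = arctan(122.3/47.70) = 68.70°
I = V/|Z| = 289.4 mA
P = VI cos φ = 38 × 0.2894 × cos(68.70°) = 3.995 W

3.995 W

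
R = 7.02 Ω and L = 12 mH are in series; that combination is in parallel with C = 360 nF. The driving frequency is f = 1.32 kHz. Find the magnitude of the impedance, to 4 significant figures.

ω = 2πf = 8294 rad/s
X_L = ωL = 99.53 Ω
X_C = 1/(ωC) = 334.9 Ω
Branch 1 (R+jX_L): Z₁ = 7.020 + j99.53 Ω, |Z₁| = 99.77 Ω
Branch 2 (−jX_C): Z₂ = −j334.9 Ω
Parallel: Z = Z₁Z₂/(Z₁+Z₂), |Z| = 141.9 Ω, ∠Z = 84.26°

141.9 Ω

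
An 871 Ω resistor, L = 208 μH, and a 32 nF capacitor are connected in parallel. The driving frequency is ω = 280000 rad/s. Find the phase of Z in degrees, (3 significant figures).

82.0°

X_L = ωL = 58.2 Ω
X_C = 1/(ωC) = 112 Ω
Parallel: admittances add. Y = 1/R + 1/(jωL) + jωC
Y = (0.00115 − j0.00821) S
|Y| = 0.00829 S → |Z| = 1/|Y| = 121 Ω, ∠Z = −∠Y = 82.0°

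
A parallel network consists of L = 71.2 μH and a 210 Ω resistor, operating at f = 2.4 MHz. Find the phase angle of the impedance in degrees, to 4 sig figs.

ω = 2πf = 1.508e+07 rad/s
X_L = ωL = 1074 Ω
Parallel: admittances add. Y = 1/R + 1/(jωL)
Y = (0.004762 − j0.0009314) S
|Y| = 0.004852 S → |Z| = 1/|Y| = 206.1 Ω, ∠Z = −∠Y = 11.07°

11.07°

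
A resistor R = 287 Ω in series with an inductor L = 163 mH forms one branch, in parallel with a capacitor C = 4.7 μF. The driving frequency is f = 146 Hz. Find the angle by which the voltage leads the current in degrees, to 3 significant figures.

ω = 2πf = 917.3 rad/s
X_L = ωL = 150 Ω
X_C = 1/(ωC) = 232 Ω
Branch 1 (R+jX_L): Z₁ = 287 + j150 Ω, |Z₁| = 324 Ω
Branch 2 (−jX_C): Z₂ = −j232 Ω
Parallel: Z = Z₁Z₂/(Z₁+Z₂), |Z| = 251 Ω, ∠Z = -46.5°

-46.5°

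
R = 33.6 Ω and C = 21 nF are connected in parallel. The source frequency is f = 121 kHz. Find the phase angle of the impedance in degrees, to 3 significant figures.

ω = 2πf = 760300 rad/s
X_C = 1/(ωC) = 62.6 Ω
Parallel: admittances add. Y = 1/R + jωC
Y = (0.0298 + j0.0160) S
|Y| = 0.0338 S → |Z| = 1/|Y| = 29.6 Ω, ∠Z = −∠Y = -28.2°

-28.2°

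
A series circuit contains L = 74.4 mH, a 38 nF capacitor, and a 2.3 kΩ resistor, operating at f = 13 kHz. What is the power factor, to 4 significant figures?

ω = 2πf = 81680 rad/s
X_L = ωL = 6077 Ω
X_C = 1/(ωC) = 322.2 Ω
Net reactance X = X_L − X_C = 5755 Ω
Z = 2300 + j5755 Ω
|Z| = √(2300² + 5755²) = 6198 Ω
∠Z = arctan(5755/2300) = 68.22°
cos φ = cos(68.22°) = 0.3711

0.3711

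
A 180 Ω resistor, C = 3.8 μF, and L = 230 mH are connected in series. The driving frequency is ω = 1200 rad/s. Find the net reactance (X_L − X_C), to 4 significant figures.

X_L = ωL = 276.0 Ω
X_C = 1/(ωC) = 219.3 Ω
X = 276.0 − 219.3 = 56.70 Ω

56.70 Ω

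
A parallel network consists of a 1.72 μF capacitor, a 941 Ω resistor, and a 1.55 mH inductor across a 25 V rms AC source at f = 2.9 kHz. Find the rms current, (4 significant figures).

ω = 2πf = 18220 rad/s
X_L = ωL = 28.24 Ω
X_C = 1/(ωC) = 31.91 Ω
Parallel: admittances add. Y = 1/R + 1/(jωL) + jωC
Y = (0.001063 − j0.004067) S
|Y| = 0.004203 S → |Z| = 1/|Y| = 237.9 Ω, ∠Z = −∠Y = 75.35°
I = V/|Z| = 25/237.9 = 105.1 mA

105.1 mA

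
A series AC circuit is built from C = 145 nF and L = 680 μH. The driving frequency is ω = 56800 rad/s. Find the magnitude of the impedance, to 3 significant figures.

82.8 Ω

X_L = ωL = 38.6 Ω
X_C = 1/(ωC) = 121 Ω
Net reactance X = X_L − X_C = -82.8 Ω
Z = − j82.8 Ω
|Z| = √(0² + 82.8²) = 82.8 Ω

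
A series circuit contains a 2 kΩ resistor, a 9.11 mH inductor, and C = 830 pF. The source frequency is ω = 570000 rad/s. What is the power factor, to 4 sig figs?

X_L = ωL = 5193 Ω
X_C = 1/(ωC) = 2114 Ω
Net reactance X = X_L − X_C = 3079 Ω
Z = 2000 + j3079 Ω
|Z| = √(2000² + 3079²) = 3672 Ω
∠Z = arctan(3079/2000) = 56.99°
cos φ = cos(56.99°) = 0.5447

0.5447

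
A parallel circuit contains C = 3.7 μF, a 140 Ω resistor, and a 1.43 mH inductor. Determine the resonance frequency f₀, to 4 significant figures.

2.188 kHz

ω₀ = 1/√(LC) = 1/√(0.00143 × 3.7e-06) = 13750 rad/s
f₀ = ω₀/(2π) = 2.188 kHz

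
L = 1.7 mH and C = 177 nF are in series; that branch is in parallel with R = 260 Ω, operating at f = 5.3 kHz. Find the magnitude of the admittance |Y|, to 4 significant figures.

ω = 2πf = 33300 rad/s
X_L = ωL = 56.61 Ω
X_C = 1/(ωC) = 169.7 Ω
Branch 1: Z₁ = R = 260.0 Ω
Branch 2 (series LC): Z₂ = j(X_L − X_C) = −j113.0 Ω
Parallel: Z = Z₁Z₂/(Z₁+Z₂), |Z| = 103.7 Ω, ∠Z = -66.50°
|Y| = 1/|Z| = 9.646 mS

9.646 mS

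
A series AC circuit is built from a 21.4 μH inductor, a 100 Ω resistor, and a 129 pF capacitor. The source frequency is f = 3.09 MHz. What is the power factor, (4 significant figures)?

ω = 2πf = 1.942e+07 rad/s
X_L = ωL = 415.5 Ω
X_C = 1/(ωC) = 399.3 Ω
Net reactance X = X_L − X_C = 16.21 Ω
Z = 100.0 + j16.21 Ω
|Z| = √(100.0² + 16.21²) = 101.3 Ω
∠Z = arctan(16.21/100.0) = 9.206°
cos φ = cos(9.206°) = 0.9871

0.9871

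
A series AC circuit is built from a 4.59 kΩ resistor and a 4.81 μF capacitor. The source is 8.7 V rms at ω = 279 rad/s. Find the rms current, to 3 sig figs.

X_C = 1/(ωC) = 745 Ω
Z = 4590 − j745 Ω
|Z| = √(4590² + 745²) = 4650 Ω
I = V/|Z| = 8.7/4650 = 1.87 mA

1.87 mA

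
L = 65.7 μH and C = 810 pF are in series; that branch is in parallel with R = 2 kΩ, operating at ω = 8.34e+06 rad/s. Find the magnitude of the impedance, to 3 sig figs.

392 Ω

X_L = ωL = 548 Ω
X_C = 1/(ωC) = 148 Ω
Branch 1: Z₁ = R = 2000 Ω
Branch 2 (series LC): Z₂ = j(X_L − X_C) = j400 Ω
Parallel: Z = Z₁Z₂/(Z₁+Z₂), |Z| = 392 Ω, ∠Z = 78.7°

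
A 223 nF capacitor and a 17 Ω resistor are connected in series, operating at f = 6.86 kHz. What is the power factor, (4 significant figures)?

0.1613

ω = 2πf = 43100 rad/s
X_C = 1/(ωC) = 104.0 Ω
Z = 17.00 − j104.0 Ω
|Z| = √(17.00² + 104.0²) = 105.4 Ω
∠Z = arctan(-104.0/17.00) = -80.72°
cos φ = cos(-80.72°) = 0.1613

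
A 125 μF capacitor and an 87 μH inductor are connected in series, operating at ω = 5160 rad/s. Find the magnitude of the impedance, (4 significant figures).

1.101 Ω

X_L = ωL = 0.4489 Ω
X_C = 1/(ωC) = 1.550 Ω
Net reactance X = X_L − X_C = -1.101 Ω
Z = − j1.101 Ω
|Z| = √(0² + 1.101²) = 1.101 Ω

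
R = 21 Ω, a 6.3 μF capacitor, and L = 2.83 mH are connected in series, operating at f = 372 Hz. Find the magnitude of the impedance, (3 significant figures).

ω = 2πf = 2337 rad/s
X_L = ωL = 6.61 Ω
X_C = 1/(ωC) = 67.9 Ω
Net reactance X = X_L − X_C = -61.3 Ω
Z = 21.0 − j61.3 Ω
|Z| = √(21.0² + 61.3²) = 64.8 Ω

64.8 Ω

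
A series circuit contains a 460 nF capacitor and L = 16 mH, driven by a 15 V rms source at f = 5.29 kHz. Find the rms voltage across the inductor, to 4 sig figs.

ω = 2πf = 33240 rad/s
X_L = ωL = 531.8 Ω
X_C = 1/(ωC) = 65.40 Ω
Net reactance X = X_L − X_C = 466.4 Ω
Z = j466.4 Ω
|Z| = √(0² + 466.4²) = 466.4 Ω
I = V/|Z| = 32.16 mA
V_L = I·|Z_L| = 0.03216 × 531.8 = 17.10 V

17.10 V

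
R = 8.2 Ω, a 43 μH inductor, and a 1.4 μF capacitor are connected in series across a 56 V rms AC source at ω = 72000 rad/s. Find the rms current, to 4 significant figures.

X_L = ωL = 3.096 Ω
X_C = 1/(ωC) = 9.921 Ω
Net reactance X = X_L − X_C = -6.825 Ω
Z = 8.200 − j6.825 Ω
|Z| = √(8.200² + 6.825²) = 10.67 Ω
I = V/|Z| = 56/10.67 = 5.249 A

5.249 A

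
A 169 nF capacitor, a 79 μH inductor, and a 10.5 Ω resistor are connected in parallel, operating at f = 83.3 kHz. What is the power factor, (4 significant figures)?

ω = 2πf = 523400 rad/s
X_L = ωL = 41.35 Ω
X_C = 1/(ωC) = 11.31 Ω
Parallel: admittances add. Y = 1/R + 1/(jωL) + jωC
Y = (0.09524 + j0.06427) S
|Y| = 0.1149 S → |Z| = 1/|Y| = 8.704 Ω, ∠Z = −∠Y = -34.01°
cos φ = cos(-34.01°) = 0.8289

0.8289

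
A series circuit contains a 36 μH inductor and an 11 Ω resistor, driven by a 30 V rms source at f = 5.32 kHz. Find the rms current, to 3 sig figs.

ω = 2πf = 33430 rad/s
X_L = ωL = 1.20 Ω
Z = 11.0 + j1.20 Ω
|Z| = √(11.0² + 1.20²) = 11.1 Ω
I = V/|Z| = 30/11.1 = 2.71 A

2.71 A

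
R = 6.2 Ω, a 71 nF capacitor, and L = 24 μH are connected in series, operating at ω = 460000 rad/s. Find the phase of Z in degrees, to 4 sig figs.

X_L = ωL = 11.04 Ω
X_C = 1/(ωC) = 30.62 Ω
Net reactance X = X_L − X_C = -19.58 Ω
Z = 6.200 − j19.58 Ω
|Z| = √(6.200² + 19.58²) = 20.54 Ω
∠Z = arctan(-19.58/6.200) = -72.43°

-72.43°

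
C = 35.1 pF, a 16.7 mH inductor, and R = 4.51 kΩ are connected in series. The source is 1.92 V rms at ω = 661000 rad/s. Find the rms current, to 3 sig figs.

X_L = ωL = 11000 Ω
X_C = 1/(ωC) = 43100 Ω
Net reactance X = X_L − X_C = -32100 Ω
Z = 4510 − j32100 Ω
|Z| = √(4510² + 32100²) = 32400 Ω
I = V/|Z| = 1.92/32400 = 59.3 μA

59.3 μA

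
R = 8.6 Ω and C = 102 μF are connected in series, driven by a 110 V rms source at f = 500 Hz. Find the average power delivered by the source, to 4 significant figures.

1.243 kW

ω = 2πf = 3142 rad/s
X_C = 1/(ωC) = 3.121 Ω
Z = 8.600 − j3.121 Ω
|Z| = √(8.600² + 3.121²) = 9.149 Ω
∠Z = arctan(-3.121/8.600) = -19.94°
I = V/|Z| = 12.02 A
P = VI cos φ = 110 × 12.02 × cos(-19.94°) = 1.243 kW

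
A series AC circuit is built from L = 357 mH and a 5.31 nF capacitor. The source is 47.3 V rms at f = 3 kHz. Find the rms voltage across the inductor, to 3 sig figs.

ω = 2πf = 18850 rad/s
X_L = ωL = 6730 Ω
X_C = 1/(ωC) = 9990 Ω
Net reactance X = X_L − X_C = -3260 Ω
Z = − j3260 Ω
|Z| = √(0² + 3260²) = 3260 Ω
I = V/|Z| = 14.5 mA
V_L = I·|Z_L| = 0.0145 × 6730 = 97.6 V

97.6 V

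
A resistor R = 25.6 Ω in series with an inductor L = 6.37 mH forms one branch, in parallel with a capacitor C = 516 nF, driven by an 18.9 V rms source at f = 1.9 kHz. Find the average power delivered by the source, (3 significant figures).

1.42 W

ω = 2πf = 11940 rad/s
X_L = ωL = 76.0 Ω
X_C = 1/(ωC) = 162 Ω
Branch 1 (R+jX_L): Z₁ = 25.6 + j76.0 Ω, |Z₁| = 80.2 Ω
Branch 2 (−jX_C): Z₂ = −j162 Ω
Parallel: Z = Z₁Z₂/(Z₁+Z₂), |Z| = 145 Ω, ∠Z = 54.9°
I = V/|Z| = 131 mA
P = VI cos φ = 18.9 × 0.131 × cos(54.9°) = 1.42 W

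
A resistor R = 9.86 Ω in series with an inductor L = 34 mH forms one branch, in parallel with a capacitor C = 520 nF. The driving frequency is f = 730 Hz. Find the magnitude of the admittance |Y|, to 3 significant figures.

4.02 mS

ω = 2πf = 4587 rad/s
X_L = ωL = 156 Ω
X_C = 1/(ωC) = 419 Ω
Branch 1 (R+jX_L): Z₁ = 9.86 + j156 Ω, |Z₁| = 156 Ω
Branch 2 (−jX_C): Z₂ = −j419 Ω
Parallel: Z = Z₁Z₂/(Z₁+Z₂), |Z| = 249 Ω, ∠Z = 84.2°
|Y| = 1/|Z| = 4.02 mS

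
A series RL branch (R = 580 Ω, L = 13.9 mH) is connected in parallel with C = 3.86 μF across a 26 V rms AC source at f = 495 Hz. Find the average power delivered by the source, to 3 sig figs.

1.16 W

ω = 2πf = 3110 rad/s
X_L = ωL = 43.2 Ω
X_C = 1/(ωC) = 83.3 Ω
Branch 1 (R+jX_L): Z₁ = 580 + j43.2 Ω, |Z₁| = 582 Ω
Branch 2 (−jX_C): Z₂ = −j83.3 Ω
Parallel: Z = Z₁Z₂/(Z₁+Z₂), |Z| = 83.3 Ω, ∠Z = -81.8°
I = V/|Z| = 312 mA
P = VI cos φ = 26 × 0.312 × cos(-81.8°) = 1.16 W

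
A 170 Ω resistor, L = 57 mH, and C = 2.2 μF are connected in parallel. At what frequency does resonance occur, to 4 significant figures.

ω₀ = 1/√(LC) = 1/√(0.057 × 2.2e-06) = 2824 rad/s
f₀ = ω₀/(2π) = 449.4 Hz

449.4 Hz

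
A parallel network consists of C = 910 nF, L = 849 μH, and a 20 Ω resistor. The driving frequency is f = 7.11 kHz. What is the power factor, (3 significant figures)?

0.962

ω = 2πf = 44670 rad/s
X_L = ωL = 37.9 Ω
X_C = 1/(ωC) = 24.6 Ω
Parallel: admittances add. Y = 1/R + 1/(jωL) + jωC
Y = (0.0500 + j0.0143) S
|Y| = 0.0520 S → |Z| = 1/|Y| = 19.2 Ω, ∠Z = −∠Y = -15.9°
cos φ = cos(-15.9°) = 0.962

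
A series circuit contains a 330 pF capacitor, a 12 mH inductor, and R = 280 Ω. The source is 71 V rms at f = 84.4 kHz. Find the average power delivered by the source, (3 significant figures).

2.82 W

ω = 2πf = 530300 rad/s
X_L = ωL = 6360 Ω
X_C = 1/(ωC) = 5710 Ω
Net reactance X = X_L − X_C = 649 Ω
Z = 280 + j649 Ω
|Z| = √(280² + 649²) = 707 Ω
∠Z = arctan(649/280) = 66.7°
I = V/|Z| = 100 mA
P = VI cos φ = 71 × 0.100 × cos(66.7°) = 2.82 W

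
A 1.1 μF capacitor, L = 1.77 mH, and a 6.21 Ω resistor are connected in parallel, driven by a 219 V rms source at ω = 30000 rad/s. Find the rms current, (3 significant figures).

35.4 A

X_L = ωL = 53.1 Ω
X_C = 1/(ωC) = 30.3 Ω
Parallel: admittances add. Y = 1/R + 1/(jωL) + jωC
Y = (0.161 + j0.0142) S
|Y| = 0.162 S → |Z| = 1/|Y| = 6.19 Ω, ∠Z = −∠Y = -5.03°
I = V/|Z| = 219/6.19 = 35.4 A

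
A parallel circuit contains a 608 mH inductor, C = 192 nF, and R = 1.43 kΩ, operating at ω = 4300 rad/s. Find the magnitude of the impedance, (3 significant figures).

X_L = ωL = 2610 Ω
X_C = 1/(ωC) = 1210 Ω
Parallel: admittances add. Y = 1/R + 1/(jωL) + jωC
Y = (0.000699 + j0.000443) S
|Y| = 0.000828 S → |Z| = 1/|Y| = 1210 Ω, ∠Z = −∠Y = -32.4°

1210 Ω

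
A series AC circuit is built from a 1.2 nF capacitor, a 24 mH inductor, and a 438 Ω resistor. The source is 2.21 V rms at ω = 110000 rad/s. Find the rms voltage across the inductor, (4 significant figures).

1.177 V

X_L = ωL = 2640 Ω
X_C = 1/(ωC) = 7576 Ω
Net reactance X = X_L − X_C = -4936 Ω
Z = 438.0 − j4936 Ω
|Z| = √(438.0² + 4936²) = 4955 Ω
I = V/|Z| = 446.0 μA
V_L = I·|Z_L| = 0.0004460 × 2640 = 1.177 V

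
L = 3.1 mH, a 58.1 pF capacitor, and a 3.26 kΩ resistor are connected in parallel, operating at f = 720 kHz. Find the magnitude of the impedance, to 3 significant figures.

ω = 2πf = 4.524e+06 rad/s
X_L = ωL = 14000 Ω
X_C = 1/(ωC) = 3800 Ω
Parallel: admittances add. Y = 1/R + 1/(jωL) + jωC
Y = (0.000307 + j0.000192) S
|Y| = 0.000362 S → |Z| = 1/|Y| = 2770 Ω, ∠Z = −∠Y = -32.0°

2770 Ω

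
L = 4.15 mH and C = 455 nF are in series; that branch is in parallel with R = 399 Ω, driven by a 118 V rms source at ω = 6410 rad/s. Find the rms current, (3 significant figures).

476 mA

X_L = ωL = 26.6 Ω
X_C = 1/(ωC) = 343 Ω
Branch 1: Z₁ = R = 399 Ω
Branch 2 (series LC): Z₂ = j(X_L − X_C) = −j316 Ω
Parallel: Z = Z₁Z₂/(Z₁+Z₂), |Z| = 248 Ω, ∠Z = -51.6°
I = V/|Z| = 118/248 = 476 mA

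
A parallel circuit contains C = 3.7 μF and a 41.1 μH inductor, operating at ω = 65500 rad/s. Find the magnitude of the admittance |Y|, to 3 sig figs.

X_L = ωL = 2.69 Ω
X_C = 1/(ωC) = 4.13 Ω
Parallel: admittances add. Y = 1/(jωL) + jωC
Y = (0 − j0.129) S
|Y| = 0.129 S → |Z| = 1/|Y| = 7.75 Ω, ∠Z = −∠Y = 90.0°

129 mS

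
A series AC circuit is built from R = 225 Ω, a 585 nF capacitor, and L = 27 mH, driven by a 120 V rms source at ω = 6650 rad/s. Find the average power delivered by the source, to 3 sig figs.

57.2 W

X_L = ωL = 180 Ω
X_C = 1/(ωC) = 257 Ω
Net reactance X = X_L − X_C = -77.5 Ω
Z = 225 − j77.5 Ω
|Z| = √(225² + 77.5²) = 238 Ω
∠Z = arctan(-77.5/225) = -19.0°
I = V/|Z| = 504 mA
P = VI cos φ = 120 × 0.504 × cos(-19.0°) = 57.2 W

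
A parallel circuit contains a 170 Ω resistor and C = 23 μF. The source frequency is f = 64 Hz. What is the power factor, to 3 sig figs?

ω = 2πf = 402.1 rad/s
X_C = 1/(ωC) = 108 Ω
Parallel: admittances add. Y = 1/R + jωC
Y = (0.00588 + j0.00925) S
|Y| = 0.0110 S → |Z| = 1/|Y| = 91.2 Ω, ∠Z = −∠Y = -57.5°
cos φ = cos(-57.5°) = 0.537

0.537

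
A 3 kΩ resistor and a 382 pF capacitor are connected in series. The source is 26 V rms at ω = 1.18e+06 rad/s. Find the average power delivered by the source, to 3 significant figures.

146 mW

X_C = 1/(ωC) = 2220 Ω
Z = 3000 − j2220 Ω
|Z| = √(3000² + 2220²) = 3730 Ω
∠Z = arctan(-2220/3000) = -36.5°
I = V/|Z| = 6.97 mA
P = VI cos φ = 26 × 0.00697 × cos(-36.5°) = 146 mW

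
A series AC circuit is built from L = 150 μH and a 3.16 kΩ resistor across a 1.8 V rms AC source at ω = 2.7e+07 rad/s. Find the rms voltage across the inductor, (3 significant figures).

X_L = ωL = 4050 Ω
Z = 3160 + j4050 Ω
|Z| = √(3160² + 4050²) = 5140 Ω
I = V/|Z| = 350 μA
V_L = I·|Z_L| = 0.000350 × 4050 = 1.42 V

1.42 V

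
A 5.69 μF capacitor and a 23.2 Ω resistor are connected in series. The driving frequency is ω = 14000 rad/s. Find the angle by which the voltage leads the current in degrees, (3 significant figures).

-28.4°

X_C = 1/(ωC) = 12.6 Ω
Z = 23.2 − j12.6 Ω
|Z| = √(23.2² + 12.6²) = 26.4 Ω
∠Z = arctan(-12.6/23.2) = -28.4°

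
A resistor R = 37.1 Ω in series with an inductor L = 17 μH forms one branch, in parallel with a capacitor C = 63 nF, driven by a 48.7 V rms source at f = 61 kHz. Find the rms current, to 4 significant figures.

1.590 A

ω = 2πf = 383300 rad/s
X_L = ωL = 6.516 Ω
X_C = 1/(ωC) = 41.41 Ω
Branch 1 (R+jX_L): Z₁ = 37.10 + j6.516 Ω, |Z₁| = 37.67 Ω
Branch 2 (−jX_C): Z₂ = −j41.41 Ω
Parallel: Z = Z₁Z₂/(Z₁+Z₂), |Z| = 30.63 Ω, ∠Z = -36.79°
I = V/|Z| = 48.7/30.63 = 1.590 A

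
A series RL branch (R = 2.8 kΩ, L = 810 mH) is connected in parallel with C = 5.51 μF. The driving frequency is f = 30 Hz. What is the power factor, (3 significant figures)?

0.330

ω = 2πf = 188.5 rad/s
X_L = ωL = 153 Ω
X_C = 1/(ωC) = 963 Ω
Branch 1 (R+jX_L): Z₁ = 2800 + j153 Ω, |Z₁| = 2800 Ω
Branch 2 (−jX_C): Z₂ = −j963 Ω
Parallel: Z = Z₁Z₂/(Z₁+Z₂), |Z| = 926 Ω, ∠Z = -70.7°
cos φ = cos(-70.7°) = 0.330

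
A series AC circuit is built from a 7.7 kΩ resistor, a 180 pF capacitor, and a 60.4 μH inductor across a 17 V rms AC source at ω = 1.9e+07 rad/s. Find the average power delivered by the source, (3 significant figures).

37.1 mW

X_L = ωL = 1150 Ω
X_C = 1/(ωC) = 292 Ω
Net reactance X = X_L − X_C = 855 Ω
Z = 7700 + j855 Ω
|Z| = √(7700² + 855²) = 7750 Ω
∠Z = arctan(855/7700) = 6.34°
I = V/|Z| = 2.19 mA
P = VI cos φ = 17 × 0.00219 × cos(6.34°) = 37.1 mW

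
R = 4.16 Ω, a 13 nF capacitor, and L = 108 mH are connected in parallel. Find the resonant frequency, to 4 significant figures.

4.248 kHz

ω₀ = 1/√(LC) = 1/√(0.108 × 1.3e-08) = 26690 rad/s
f₀ = ω₀/(2π) = 4.248 kHz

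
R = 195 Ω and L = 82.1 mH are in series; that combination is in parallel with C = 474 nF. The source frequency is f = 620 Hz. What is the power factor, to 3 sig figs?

0.955

ω = 2πf = 3896 rad/s
X_L = ωL = 320 Ω
X_C = 1/(ωC) = 542 Ω
Branch 1 (R+jX_L): Z₁ = 195 + j320 Ω, |Z₁| = 375 Ω
Branch 2 (−jX_C): Z₂ = −j542 Ω
Parallel: Z = Z₁Z₂/(Z₁+Z₂), |Z| = 687 Ω, ∠Z = 17.3°
cos φ = cos(17.3°) = 0.955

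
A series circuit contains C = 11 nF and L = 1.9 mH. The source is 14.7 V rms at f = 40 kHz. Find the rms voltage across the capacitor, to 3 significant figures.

ω = 2πf = 251300 rad/s
X_L = ωL = 478 Ω
X_C = 1/(ωC) = 362 Ω
Net reactance X = X_L − X_C = 116 Ω
Z = j116 Ω
|Z| = √(0² + 116²) = 116 Ω
I = V/|Z| = 127 mA
V_C = I·|Z_C| = 0.127 × 362 = 45.9 V

45.9 V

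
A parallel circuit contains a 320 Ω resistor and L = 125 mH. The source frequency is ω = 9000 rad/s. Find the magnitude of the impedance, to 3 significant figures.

X_L = ωL = 1120 Ω
Parallel: admittances add. Y = 1/R + 1/(jωL)
Y = (0.00313 − j0.000889) S
|Y| = 0.00325 S → |Z| = 1/|Y| = 308 Ω, ∠Z = −∠Y = 15.9°

308 Ω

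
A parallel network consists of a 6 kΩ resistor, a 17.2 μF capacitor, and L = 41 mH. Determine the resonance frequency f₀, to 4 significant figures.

189.5 Hz

ω₀ = 1/√(LC) = 1/√(0.041 × 1.72e-05) = 1191 rad/s
f₀ = ω₀/(2π) = 189.5 Hz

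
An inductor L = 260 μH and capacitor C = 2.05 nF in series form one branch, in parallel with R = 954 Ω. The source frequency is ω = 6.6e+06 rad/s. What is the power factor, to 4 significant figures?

X_L = ωL = 1716 Ω
X_C = 1/(ωC) = 73.91 Ω
Branch 1: Z₁ = R = 954.0 Ω
Branch 2 (series LC): Z₂ = j(X_L − X_C) = j1642 Ω
Parallel: Z = Z₁Z₂/(Z₁+Z₂), |Z| = 824.9 Ω, ∠Z = 30.16°
cos φ = cos(30.16°) = 0.8647

0.8647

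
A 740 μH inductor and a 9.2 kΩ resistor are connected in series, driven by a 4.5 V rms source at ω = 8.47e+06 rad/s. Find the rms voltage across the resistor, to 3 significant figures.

3.72 V

X_L = ωL = 6270 Ω
Z = 9200 + j6270 Ω
|Z| = √(9200² + 6270²) = 11100 Ω
I = V/|Z| = 404 μA
V_R = I·|Z_R| = 0.000404 × 9200 = 3.72 V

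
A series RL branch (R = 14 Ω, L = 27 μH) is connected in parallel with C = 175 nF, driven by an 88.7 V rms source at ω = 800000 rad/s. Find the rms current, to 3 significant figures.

X_L = ωL = 21.6 Ω
X_C = 1/(ωC) = 7.14 Ω
Branch 1 (R+jX_L): Z₁ = 14.0 + j21.6 Ω, |Z₁| = 25.7 Ω
Branch 2 (−jX_C): Z₂ = −j7.14 Ω
Parallel: Z = Z₁Z₂/(Z₁+Z₂), |Z| = 9.14 Ω, ∠Z = -78.9°
I = V/|Z| = 88.7/9.14 = 9.71 A

9.71 A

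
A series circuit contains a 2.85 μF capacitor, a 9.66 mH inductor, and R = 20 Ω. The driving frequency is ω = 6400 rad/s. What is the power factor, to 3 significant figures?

X_L = ωL = 61.8 Ω
X_C = 1/(ωC) = 54.8 Ω
Net reactance X = X_L − X_C = 7.00 Ω
Z = 20.0 + j7.00 Ω
|Z| = √(20.0² + 7.00²) = 21.2 Ω
∠Z = arctan(7.00/20.0) = 19.3°
cos φ = cos(19.3°) = 0.944

0.944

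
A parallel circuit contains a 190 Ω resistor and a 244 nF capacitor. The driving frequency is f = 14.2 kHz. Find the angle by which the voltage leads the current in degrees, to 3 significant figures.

-76.4°

ω = 2πf = 89220 rad/s
X_C = 1/(ωC) = 45.9 Ω
Parallel: admittances add. Y = 1/R + jωC
Y = (0.00526 + j0.0218) S
|Y| = 0.0224 S → |Z| = 1/|Y| = 44.6 Ω, ∠Z = −∠Y = -76.4°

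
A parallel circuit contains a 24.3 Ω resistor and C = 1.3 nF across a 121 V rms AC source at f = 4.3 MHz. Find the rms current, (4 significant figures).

ω = 2πf = 2.702e+07 rad/s
X_C = 1/(ωC) = 28.47 Ω
Parallel: admittances add. Y = 1/R + jωC
Y = (0.04115 + j0.03512) S
|Y| = 0.05410 S → |Z| = 1/|Y| = 18.48 Ω, ∠Z = −∠Y = -40.48°
I = V/|Z| = 121/18.48 = 6.546 A

6.546 A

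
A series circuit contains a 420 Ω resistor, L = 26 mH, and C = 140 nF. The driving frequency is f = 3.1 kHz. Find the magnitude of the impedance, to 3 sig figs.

443 Ω

ω = 2πf = 19480 rad/s
X_L = ωL = 506 Ω
X_C = 1/(ωC) = 367 Ω
Net reactance X = X_L − X_C = 140 Ω
Z = 420 + j140 Ω
|Z| = √(420² + 140²) = 443 Ω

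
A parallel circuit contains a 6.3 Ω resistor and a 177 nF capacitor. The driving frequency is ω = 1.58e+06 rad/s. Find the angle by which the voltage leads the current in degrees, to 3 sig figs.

-60.4°

X_C = 1/(ωC) = 3.58 Ω
Parallel: admittances add. Y = 1/R + jωC
Y = (0.159 + j0.280) S
|Y| = 0.322 S → |Z| = 1/|Y| = 3.11 Ω, ∠Z = −∠Y = -60.4°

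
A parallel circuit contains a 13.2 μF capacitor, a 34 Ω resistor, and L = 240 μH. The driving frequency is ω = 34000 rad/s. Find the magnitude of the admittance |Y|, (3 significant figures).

328 mS

X_L = ωL = 8.16 Ω
X_C = 1/(ωC) = 2.23 Ω
Parallel: admittances add. Y = 1/R + 1/(jωL) + jωC
Y = (0.0294 + j0.326) S
|Y| = 0.328 S → |Z| = 1/|Y| = 3.05 Ω, ∠Z = −∠Y = -84.8°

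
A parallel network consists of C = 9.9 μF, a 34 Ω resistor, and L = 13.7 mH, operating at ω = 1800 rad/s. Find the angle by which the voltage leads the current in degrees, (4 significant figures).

X_L = ωL = 24.66 Ω
X_C = 1/(ωC) = 56.12 Ω
Parallel: admittances add. Y = 1/R + 1/(jωL) + jωC
Y = (0.02941 − j0.02273) S
|Y| = 0.03717 S → |Z| = 1/|Y| = 26.90 Ω, ∠Z = −∠Y = 37.70°

37.70°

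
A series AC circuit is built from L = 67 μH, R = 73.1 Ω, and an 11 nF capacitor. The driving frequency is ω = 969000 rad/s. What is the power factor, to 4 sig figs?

0.9300

X_L = ωL = 64.92 Ω
X_C = 1/(ωC) = 93.82 Ω
Net reactance X = X_L − X_C = -28.89 Ω
Z = 73.10 − j28.89 Ω
|Z| = √(73.10² + 28.89²) = 78.60 Ω
∠Z = arctan(-28.89/73.10) = -21.57°
cos φ = cos(-21.57°) = 0.9300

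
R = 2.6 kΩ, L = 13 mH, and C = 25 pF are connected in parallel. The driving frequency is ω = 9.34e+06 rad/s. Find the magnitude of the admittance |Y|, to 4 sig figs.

X_L = ωL = 121400 Ω
X_C = 1/(ωC) = 4283 Ω
Parallel: admittances add. Y = 1/R + 1/(jωL) + jωC
Y = (0.0003846 + j0.0002253) S
|Y| = 0.0004457 S → |Z| = 1/|Y| = 2244 Ω, ∠Z = −∠Y = -30.36°

445.7 μS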